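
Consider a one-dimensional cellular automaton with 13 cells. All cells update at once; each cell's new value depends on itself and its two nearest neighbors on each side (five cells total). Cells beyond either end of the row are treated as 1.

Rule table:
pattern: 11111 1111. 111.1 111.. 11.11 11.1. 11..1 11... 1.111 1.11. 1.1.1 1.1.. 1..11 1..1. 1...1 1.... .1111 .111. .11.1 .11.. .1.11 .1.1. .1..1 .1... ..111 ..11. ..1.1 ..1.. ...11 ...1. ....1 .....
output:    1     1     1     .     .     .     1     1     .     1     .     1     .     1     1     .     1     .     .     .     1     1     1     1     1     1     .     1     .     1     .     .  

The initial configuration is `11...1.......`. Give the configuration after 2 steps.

1..111.1.....

step 1: 1.11111......
step 2: 1..111.1.....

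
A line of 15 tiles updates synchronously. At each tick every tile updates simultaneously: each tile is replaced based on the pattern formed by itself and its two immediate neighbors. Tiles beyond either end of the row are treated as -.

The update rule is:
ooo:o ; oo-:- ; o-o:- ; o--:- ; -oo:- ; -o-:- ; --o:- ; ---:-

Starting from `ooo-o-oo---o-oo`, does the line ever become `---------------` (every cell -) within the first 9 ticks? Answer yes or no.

yes

-o-------------
---------------
all cells are - at tick 2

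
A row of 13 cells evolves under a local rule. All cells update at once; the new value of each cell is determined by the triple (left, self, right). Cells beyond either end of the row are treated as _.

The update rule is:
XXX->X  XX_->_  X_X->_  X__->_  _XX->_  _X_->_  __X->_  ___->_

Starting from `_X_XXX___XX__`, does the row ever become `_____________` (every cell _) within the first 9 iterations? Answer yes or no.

____X________
_____________
all cells are _ at iteration 2

yes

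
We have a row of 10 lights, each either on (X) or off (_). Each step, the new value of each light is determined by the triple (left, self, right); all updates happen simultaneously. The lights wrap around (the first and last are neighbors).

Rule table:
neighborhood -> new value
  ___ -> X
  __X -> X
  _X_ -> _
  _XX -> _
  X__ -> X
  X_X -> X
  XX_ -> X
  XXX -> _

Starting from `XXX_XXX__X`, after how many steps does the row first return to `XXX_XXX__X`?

20

__XX__XXX_
XX_XXX__XX
_XX__XXX__
X_XXX__XXX
XX__XXX___
_XXX__XXXX
X__XXX___X
XXX__XXXX_
__XXX___XX
XX__XXXX_X
_XXX___XX_
X__XXXX_XX
XXX___XX__
__XXXX_XXX
XX___XX__X
_XXXX_XXX_
X___XX__XX
XXXX_XXX__
___XX__XXX
XXX_XXX__X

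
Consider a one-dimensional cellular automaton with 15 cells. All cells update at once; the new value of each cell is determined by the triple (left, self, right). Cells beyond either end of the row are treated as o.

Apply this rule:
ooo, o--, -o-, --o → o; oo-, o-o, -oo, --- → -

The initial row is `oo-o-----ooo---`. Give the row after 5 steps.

--o-o-ooo--oo-o

step 1: o--oo---o-o-o-o
step 2: -oo--o-oo-o-o--
step 3: ---ooo----o-ooo
step 4: o-o-o-o--oo--oo
step 5: --o-o-ooo--oo-o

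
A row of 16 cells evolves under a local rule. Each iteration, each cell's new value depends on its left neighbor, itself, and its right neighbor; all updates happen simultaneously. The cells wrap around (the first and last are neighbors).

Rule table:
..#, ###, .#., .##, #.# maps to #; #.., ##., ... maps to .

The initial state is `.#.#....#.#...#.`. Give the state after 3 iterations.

##...####..##.##

####...####..##.
###...####..##.#
##...####..##.##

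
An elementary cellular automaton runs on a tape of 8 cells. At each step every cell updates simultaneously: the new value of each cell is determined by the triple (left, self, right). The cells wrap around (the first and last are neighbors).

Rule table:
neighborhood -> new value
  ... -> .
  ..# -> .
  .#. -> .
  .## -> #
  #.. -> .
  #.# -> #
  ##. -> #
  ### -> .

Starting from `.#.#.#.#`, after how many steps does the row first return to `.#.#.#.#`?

step 1: #.#.#.#.
step 2: .#.#.#.#

2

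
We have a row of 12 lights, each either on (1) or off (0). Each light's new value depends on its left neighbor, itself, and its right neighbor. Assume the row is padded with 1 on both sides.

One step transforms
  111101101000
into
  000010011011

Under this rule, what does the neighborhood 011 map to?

0

At position 5 the neighborhood is 011; the next row has 0 there.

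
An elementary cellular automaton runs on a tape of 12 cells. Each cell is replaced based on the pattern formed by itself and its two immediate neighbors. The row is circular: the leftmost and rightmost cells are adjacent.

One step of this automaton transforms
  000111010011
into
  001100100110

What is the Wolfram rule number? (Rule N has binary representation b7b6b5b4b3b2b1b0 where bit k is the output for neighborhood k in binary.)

position 4: 111 → 0  (bit 7 = 0)
position 5: 110 → 0  (bit 6 = 0)
position 6: 101 → 1  (bit 5 = 1)
position 0: 100 → 0  (bit 4 = 0)
position 3: 011 → 1  (bit 3 = 1)
position 7: 010 → 0  (bit 2 = 0)
position 2: 001 → 1  (bit 1 = 1)
position 1: 000 → 0  (bit 0 = 0)
bits b7..b0 = 00101010 = 42

42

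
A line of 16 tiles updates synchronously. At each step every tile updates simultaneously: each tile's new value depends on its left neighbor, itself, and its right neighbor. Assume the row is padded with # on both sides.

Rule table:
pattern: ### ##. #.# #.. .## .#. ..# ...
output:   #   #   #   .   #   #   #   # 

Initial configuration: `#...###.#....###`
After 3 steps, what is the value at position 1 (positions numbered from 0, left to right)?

#

#.#######.######
################
################
position 1 holds #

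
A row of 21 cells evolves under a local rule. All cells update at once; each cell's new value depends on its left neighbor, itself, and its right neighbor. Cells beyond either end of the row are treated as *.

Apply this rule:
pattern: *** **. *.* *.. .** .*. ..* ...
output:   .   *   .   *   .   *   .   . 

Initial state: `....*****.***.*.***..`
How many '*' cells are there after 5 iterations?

*.......*...*.*...**.
**......**..*.**...*.
.**......**.*..**..*.
..**......*.**..**.*.
*..**.....*..**..*.*.
count of *: 8

8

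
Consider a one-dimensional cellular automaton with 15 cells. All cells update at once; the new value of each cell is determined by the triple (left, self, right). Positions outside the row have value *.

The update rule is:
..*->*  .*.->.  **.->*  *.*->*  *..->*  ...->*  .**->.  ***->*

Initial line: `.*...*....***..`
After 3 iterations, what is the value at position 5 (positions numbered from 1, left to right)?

*

*.***.****.****
**.***.****.***
***.***.****.**
position 5 holds *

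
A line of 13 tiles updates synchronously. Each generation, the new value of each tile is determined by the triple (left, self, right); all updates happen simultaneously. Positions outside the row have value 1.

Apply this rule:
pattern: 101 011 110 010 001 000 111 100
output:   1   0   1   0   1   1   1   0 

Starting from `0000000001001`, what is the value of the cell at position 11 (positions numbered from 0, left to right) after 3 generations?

1

0111111110010
1011111110101
1101111111010
position 11 holds 1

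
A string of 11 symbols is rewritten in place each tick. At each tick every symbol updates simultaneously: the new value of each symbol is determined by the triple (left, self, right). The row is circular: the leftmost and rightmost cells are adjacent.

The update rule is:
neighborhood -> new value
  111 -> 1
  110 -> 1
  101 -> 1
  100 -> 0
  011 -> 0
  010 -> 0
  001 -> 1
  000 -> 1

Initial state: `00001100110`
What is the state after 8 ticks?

01010101111

11110101010
01111010101
10111101010
01011110101
10101111010
01010111101
10101011110
01010101111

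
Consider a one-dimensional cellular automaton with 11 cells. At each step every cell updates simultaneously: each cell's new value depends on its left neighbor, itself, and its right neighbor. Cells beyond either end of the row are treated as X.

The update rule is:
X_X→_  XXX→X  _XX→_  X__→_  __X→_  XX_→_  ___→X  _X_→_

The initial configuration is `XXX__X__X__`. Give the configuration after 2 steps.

XX_________
X__XXXXXXX_

X__XXXXXXX_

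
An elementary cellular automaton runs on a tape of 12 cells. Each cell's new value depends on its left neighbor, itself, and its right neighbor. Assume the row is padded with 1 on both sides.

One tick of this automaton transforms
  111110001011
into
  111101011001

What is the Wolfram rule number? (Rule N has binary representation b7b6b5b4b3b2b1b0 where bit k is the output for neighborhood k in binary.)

position 0: 111 → 1  (bit 7 = 1)
position 4: 110 → 0  (bit 6 = 0)
position 9: 101 → 0  (bit 5 = 0)
position 5: 100 → 1  (bit 4 = 1)
position 10: 011 → 0  (bit 3 = 0)
position 8: 010 → 1  (bit 2 = 1)
position 7: 001 → 1  (bit 1 = 1)
position 6: 000 → 0  (bit 0 = 0)
bits b7..b0 = 10010110 = 150

150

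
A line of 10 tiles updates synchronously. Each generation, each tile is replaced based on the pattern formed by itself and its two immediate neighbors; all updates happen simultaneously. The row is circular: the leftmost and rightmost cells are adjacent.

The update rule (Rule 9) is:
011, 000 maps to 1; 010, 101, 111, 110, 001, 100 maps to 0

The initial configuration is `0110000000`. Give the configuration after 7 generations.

1110100000

0100111111
0000100000
1110001111
0000101000
1110000011
0000111010
1110100000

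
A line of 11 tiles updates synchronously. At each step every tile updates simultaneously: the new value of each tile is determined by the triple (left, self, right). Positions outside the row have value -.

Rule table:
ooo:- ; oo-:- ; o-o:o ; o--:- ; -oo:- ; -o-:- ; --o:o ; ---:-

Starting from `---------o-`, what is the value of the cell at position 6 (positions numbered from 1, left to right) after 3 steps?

-

--------o--
-------o---
------o----
position 6 holds -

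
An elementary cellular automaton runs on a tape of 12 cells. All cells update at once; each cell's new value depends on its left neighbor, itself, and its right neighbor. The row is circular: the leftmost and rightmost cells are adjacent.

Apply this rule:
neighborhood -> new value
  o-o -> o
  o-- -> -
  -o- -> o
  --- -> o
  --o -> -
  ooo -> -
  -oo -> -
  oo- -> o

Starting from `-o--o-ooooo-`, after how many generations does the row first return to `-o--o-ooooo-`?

24

generation 1: -o--oo----o-
generation 2: -o---o-oo-o-
generation 3: -o-o-oo-ooo-
generation 4: -oooo-oo--o-
generation 5: ----oo-o--o-
generation 6: ooo--ooo--o-
generation 7: --o----o--oo
generation 8: --o-oo-o---o
generation 9: --oo-ooo-o-o
generation 10: ---oo--ooooo
generation 11: -o--o------o
generation 12: oo--o-oooo-o
generation 13: -o--oo---oo-
generation 14: -o---o-o--o-
generation 15: -o-o-ooo--o-
generation 16: -oooo--o--o-
generation 17: ----o--o--o-
generation 18: ooo-o--o--o-
generation 19: --ooo--o--oo
generation 20: ----o--o---o
generation 21: -oo-o--o-o-o
generation 22: o-ooo--ooooo
generation 23: oo--o-------
generation 24: -o--o-ooooo-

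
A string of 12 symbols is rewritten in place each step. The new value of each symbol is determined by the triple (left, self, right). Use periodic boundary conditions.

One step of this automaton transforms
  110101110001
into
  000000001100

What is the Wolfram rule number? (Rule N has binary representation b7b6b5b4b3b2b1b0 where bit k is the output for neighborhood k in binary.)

17

position 0: 111 → 0  (bit 7 = 0)
position 1: 110 → 0  (bit 6 = 0)
position 2: 101 → 0  (bit 5 = 0)
position 8: 100 → 1  (bit 4 = 1)
position 5: 011 → 0  (bit 3 = 0)
position 3: 010 → 0  (bit 2 = 0)
position 10: 001 → 0  (bit 1 = 0)
position 9: 000 → 1  (bit 0 = 1)
bits b7..b0 = 00010001 = 17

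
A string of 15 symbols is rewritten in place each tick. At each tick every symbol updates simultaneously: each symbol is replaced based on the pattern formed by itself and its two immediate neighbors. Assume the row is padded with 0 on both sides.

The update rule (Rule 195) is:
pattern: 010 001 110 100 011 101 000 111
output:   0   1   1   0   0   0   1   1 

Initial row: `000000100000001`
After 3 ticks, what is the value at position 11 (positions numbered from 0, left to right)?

111111001111110
011111010111110
101111000011110
position 11 holds 1

1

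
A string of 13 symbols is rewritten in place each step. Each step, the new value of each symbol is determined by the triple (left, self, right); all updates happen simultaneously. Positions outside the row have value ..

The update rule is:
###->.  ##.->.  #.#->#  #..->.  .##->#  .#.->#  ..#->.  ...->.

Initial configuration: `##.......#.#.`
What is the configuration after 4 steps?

#........###.
#........#...
#........#...  (fixed point — unchanged through step 4)

#........#...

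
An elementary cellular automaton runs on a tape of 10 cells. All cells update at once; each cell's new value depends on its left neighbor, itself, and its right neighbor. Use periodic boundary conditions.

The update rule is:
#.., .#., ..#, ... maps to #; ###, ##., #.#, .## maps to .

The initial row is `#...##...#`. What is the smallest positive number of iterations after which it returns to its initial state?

.###..###.
#...##...#

2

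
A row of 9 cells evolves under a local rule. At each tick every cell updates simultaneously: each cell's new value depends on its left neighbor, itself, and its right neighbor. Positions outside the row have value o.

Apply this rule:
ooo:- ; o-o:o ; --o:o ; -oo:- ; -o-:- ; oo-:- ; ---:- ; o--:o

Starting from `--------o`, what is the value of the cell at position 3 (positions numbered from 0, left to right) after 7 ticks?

tick 1: o------o-
tick 2: -o----o-o
tick 3: o-o--o-o-
tick 4: -o-oo-o-o
tick 5: o-o--o-o-  (repeats tick 3; period 2)
tick 7: o-o--o-o-
position 3 holds -

-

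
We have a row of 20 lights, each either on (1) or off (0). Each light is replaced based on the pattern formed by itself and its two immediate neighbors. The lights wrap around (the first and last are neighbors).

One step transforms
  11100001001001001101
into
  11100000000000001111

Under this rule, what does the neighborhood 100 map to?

At position 3 the neighborhood is 100; the next row has 0 there.

0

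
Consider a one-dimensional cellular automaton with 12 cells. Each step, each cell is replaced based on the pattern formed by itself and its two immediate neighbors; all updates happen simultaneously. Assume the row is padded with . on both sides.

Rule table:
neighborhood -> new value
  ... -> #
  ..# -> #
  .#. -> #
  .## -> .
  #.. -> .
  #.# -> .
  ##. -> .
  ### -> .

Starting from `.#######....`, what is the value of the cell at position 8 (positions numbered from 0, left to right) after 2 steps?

#

step 1: #........###
step 2: #.#######...
position 8 holds #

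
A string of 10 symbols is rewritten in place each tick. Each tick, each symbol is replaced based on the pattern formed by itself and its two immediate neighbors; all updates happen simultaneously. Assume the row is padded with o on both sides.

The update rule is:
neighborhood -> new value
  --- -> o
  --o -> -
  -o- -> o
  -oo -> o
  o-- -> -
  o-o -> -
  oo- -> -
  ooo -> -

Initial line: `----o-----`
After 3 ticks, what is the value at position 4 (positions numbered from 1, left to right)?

-oo-o-ooo-
-o--o-o---
-o--o-o-o-
position 4 holds -

-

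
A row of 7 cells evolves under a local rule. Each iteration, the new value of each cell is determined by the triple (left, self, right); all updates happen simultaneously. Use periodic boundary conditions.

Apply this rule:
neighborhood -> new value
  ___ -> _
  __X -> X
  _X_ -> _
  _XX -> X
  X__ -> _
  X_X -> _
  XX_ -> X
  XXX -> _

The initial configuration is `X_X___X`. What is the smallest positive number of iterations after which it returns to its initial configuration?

X____XX
X___XX_
___XXX_
__XX_X_
_XXX___
XX_X___
XX____X
_X___XX
____XXX
___XX_X
__XXX__
_XX_X__
XXX____
X_X___X

14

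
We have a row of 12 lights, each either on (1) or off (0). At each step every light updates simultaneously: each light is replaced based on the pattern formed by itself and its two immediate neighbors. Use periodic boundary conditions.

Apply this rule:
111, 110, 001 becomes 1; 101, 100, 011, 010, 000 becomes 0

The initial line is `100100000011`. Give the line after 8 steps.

001000100000

step 1: 101000000101
step 2: 100000001000
step 3: 000000010001
step 4: 000000100010
step 5: 000001000100
step 6: 000010001000
step 7: 000100010000
step 8: 001000100000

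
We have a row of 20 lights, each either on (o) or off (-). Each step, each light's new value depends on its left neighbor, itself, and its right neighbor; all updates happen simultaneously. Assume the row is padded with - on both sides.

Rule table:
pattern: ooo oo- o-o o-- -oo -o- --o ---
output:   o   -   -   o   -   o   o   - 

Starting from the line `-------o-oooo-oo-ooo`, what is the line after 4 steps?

---o-oo-oo-oo-ooo-oo

------oo--oo------o-
-----o--oo--o----ooo
----oooo--oooo--o-o-
---o-oo-oo-oo-ooo-oo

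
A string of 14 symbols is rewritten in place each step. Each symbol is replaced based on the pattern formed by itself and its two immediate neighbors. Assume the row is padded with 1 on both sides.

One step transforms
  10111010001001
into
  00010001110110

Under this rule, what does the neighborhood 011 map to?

At position 2 the neighborhood is 011; the next row has 0 there.

0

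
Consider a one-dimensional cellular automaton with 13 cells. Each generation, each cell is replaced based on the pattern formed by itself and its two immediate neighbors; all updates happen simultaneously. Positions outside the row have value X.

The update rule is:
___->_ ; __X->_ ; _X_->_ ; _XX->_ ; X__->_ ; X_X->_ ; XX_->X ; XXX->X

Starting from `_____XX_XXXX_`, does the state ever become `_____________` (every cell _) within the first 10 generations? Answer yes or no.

yes

______X__XXX_
__________XX_
___________X_
_____________
all cells are _ at generation 4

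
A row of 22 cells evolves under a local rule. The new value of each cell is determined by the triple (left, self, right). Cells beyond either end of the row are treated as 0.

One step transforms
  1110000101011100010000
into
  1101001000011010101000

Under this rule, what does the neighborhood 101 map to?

At position 8 the neighborhood is 101; the next row has 0 there.

0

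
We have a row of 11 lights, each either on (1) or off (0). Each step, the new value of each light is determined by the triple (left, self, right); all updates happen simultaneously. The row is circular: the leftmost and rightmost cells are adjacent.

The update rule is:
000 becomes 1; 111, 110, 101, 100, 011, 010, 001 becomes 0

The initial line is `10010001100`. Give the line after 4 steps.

11110001111

00000100000
11110001111
00000100000  (repeats step 1; period 2)
step 4: 11110001111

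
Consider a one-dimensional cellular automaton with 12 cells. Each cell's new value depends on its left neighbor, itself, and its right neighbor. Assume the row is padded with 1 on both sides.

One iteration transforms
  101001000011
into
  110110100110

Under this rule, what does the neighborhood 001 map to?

1

At position 4 the neighborhood is 001; the next row has 1 there.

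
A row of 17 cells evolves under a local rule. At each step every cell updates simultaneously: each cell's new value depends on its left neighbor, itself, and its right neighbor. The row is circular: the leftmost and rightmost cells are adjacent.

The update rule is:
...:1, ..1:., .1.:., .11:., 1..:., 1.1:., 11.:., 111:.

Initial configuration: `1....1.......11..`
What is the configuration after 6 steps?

..11...11111.....
1....1.......1111
..11...11111.....  (repeats step 1; period 2)
step 6: 1....1.......1111

1....1.......1111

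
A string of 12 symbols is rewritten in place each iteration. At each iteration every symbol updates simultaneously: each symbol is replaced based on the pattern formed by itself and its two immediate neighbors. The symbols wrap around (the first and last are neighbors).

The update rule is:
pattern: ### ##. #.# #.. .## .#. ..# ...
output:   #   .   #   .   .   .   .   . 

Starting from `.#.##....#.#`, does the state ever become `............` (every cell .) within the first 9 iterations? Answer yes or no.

yes

#.#.......#.
.#.........#
#...........
............
all cells are . at iteration 4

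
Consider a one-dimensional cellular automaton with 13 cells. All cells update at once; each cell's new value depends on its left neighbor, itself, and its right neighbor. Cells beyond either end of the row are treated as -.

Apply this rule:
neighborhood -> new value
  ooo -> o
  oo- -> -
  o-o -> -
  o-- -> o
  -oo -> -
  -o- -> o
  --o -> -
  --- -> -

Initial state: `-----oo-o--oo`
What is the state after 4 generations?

generation 1: --------oo---
generation 2: ----------o--
generation 3: ----------oo-
generation 4: ------------o

------------o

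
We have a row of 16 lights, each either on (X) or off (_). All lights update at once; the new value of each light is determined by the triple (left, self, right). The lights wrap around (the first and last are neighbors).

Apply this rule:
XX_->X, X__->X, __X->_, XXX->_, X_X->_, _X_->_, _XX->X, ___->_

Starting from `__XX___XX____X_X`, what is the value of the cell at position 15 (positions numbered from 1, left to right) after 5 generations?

X_XXX__XXX______
__X_XX_X_XX_____
____XX___XXX____
____XXX__X_XX___
____X_XX___XXX__
position 15 holds _

_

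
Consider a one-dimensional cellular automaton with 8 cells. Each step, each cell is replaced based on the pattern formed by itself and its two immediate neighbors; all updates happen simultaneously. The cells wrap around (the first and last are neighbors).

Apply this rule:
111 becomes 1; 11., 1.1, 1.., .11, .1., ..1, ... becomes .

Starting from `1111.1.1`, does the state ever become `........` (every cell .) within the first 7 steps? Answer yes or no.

yes

step 1: 111.....
step 2: .1......
step 3: ........
all cells are . at step 3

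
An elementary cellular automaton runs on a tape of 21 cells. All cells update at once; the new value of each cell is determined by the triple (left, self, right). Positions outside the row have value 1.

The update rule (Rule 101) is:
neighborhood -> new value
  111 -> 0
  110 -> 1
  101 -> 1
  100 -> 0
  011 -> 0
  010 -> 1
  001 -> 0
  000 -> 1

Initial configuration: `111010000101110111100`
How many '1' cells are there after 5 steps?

001110110110011000100
000011011010001010100
011001101110101111100
101000110011110000100
111010010000010110100
count of 1: 9

9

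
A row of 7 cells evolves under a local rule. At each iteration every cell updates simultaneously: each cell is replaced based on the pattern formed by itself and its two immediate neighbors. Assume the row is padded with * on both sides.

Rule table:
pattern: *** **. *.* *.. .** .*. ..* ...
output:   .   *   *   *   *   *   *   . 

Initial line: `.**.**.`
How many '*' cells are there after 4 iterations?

4

*******
.......
*.....*
**...**
count of *: 4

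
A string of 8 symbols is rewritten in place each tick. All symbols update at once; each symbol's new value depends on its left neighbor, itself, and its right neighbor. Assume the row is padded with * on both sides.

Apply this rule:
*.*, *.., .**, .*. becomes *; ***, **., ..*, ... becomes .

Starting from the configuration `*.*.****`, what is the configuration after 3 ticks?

..*..**.

tick 1: .****...
tick 2: **...*..
tick 3: ..*..**.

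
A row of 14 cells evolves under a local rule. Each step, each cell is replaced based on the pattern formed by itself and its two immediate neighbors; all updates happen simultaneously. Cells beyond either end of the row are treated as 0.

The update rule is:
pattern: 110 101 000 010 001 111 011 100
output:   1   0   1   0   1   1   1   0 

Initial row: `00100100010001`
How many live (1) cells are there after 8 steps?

11001001100110
11010011101110
11000111101110
11011111101110
11011111101110  (fixed point — unchanged through step 8)
count of 1: 11

11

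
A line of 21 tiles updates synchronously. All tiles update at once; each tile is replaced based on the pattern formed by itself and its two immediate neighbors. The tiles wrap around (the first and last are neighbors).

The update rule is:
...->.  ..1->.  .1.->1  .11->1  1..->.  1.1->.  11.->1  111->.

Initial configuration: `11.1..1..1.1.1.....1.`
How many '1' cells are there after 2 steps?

step 1: 11.1..1..1.1.1.....1.  (fixed point — unchanged through step 2)
count of 1: 8

8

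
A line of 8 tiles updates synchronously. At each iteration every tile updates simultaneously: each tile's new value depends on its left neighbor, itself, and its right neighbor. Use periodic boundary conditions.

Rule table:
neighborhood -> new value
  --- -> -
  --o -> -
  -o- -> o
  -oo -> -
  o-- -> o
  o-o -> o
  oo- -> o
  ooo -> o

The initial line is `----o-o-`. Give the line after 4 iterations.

ooo----o

iteration 1: ----oooo
iteration 2: o----ooo
iteration 3: oo----oo
iteration 4: ooo----o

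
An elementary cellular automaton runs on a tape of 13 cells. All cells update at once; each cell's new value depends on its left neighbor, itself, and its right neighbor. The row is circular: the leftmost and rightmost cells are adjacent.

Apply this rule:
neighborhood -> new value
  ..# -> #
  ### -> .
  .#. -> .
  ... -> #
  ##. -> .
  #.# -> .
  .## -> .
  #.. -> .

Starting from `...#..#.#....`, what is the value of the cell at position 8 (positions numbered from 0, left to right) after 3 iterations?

.

###..#....###
....#..###...
####..#....##
position 8 holds .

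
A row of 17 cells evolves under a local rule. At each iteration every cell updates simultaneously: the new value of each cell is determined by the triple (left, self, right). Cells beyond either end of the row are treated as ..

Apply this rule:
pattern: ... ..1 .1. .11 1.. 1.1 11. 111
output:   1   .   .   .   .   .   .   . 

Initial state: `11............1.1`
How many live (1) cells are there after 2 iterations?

5

...1111111111....
11............111
count of 1: 5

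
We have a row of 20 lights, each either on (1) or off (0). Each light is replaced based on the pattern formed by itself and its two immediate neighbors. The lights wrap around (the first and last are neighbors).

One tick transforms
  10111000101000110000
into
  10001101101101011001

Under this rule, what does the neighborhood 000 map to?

0

At position 6 the neighborhood is 000; the next row has 0 there.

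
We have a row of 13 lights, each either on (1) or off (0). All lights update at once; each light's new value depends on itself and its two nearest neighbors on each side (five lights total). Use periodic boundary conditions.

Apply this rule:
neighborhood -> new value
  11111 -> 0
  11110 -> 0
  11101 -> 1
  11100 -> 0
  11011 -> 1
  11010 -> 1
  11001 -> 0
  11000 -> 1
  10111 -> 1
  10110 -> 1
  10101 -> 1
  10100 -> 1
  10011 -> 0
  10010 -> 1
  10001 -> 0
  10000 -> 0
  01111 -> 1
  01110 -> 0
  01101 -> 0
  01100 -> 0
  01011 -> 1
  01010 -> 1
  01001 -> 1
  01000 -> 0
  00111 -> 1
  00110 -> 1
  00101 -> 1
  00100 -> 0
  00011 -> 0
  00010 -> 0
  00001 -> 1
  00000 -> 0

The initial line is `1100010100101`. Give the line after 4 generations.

1110011100101

0010011111111
0101011000000
0111110100001
1110011100101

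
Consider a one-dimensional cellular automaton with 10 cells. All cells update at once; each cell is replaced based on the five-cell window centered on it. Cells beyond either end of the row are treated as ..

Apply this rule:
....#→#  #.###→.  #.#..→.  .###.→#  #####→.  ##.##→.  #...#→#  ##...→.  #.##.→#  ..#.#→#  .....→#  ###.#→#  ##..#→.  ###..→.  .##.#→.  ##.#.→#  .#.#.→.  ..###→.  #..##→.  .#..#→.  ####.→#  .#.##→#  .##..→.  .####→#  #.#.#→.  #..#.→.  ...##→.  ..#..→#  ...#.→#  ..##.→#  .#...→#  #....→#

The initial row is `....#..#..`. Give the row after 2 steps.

.#.#....#.

step 1: #####..###
step 2: .#.#....#.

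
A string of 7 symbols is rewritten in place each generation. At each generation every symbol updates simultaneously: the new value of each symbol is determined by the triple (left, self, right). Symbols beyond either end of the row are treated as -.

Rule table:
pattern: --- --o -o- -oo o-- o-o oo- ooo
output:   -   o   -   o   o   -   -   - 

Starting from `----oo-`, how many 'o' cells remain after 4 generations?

3

---oo-o
--oo---
-oo-o--
oo---o-
count of o: 3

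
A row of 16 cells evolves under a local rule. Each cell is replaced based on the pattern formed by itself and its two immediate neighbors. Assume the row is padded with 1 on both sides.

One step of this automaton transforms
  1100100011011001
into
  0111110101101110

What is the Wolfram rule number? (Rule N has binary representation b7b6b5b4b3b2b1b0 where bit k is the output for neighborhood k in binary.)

118

position 0: 111 → 0  (bit 7 = 0)
position 1: 110 → 1  (bit 6 = 1)
position 10: 101 → 1  (bit 5 = 1)
position 2: 100 → 1  (bit 4 = 1)
position 8: 011 → 0  (bit 3 = 0)
position 4: 010 → 1  (bit 2 = 1)
position 3: 001 → 1  (bit 1 = 1)
position 6: 000 → 0  (bit 0 = 0)
bits b7..b0 = 01110110 = 118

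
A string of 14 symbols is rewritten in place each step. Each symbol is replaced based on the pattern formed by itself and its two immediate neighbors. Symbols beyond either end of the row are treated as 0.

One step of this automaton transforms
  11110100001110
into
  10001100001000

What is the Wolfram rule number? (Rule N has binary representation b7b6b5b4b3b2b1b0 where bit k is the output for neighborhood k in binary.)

position 1: 111 → 0  (bit 7 = 0)
position 3: 110 → 0  (bit 6 = 0)
position 4: 101 → 1  (bit 5 = 1)
position 6: 100 → 0  (bit 4 = 0)
position 0: 011 → 1  (bit 3 = 1)
position 5: 010 → 1  (bit 2 = 1)
position 9: 001 → 0  (bit 1 = 0)
position 7: 000 → 0  (bit 0 = 0)
bits b7..b0 = 00101100 = 44

44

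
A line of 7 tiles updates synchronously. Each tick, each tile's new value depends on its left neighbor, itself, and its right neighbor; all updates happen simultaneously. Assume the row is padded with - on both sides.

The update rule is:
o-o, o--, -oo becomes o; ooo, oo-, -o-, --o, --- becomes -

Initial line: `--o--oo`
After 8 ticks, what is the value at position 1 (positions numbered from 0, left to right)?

-

tick 1: ---o-o-
tick 2: ----o-o
tick 3: -----o-
tick 4: ------o
tick 5: -------
tick 6: -------  (fixed point — unchanged through tick 8)
position 1 holds -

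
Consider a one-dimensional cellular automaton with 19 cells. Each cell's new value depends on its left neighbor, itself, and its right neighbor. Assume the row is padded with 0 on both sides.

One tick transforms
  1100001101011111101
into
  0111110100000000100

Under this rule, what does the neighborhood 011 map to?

0

At position 0 the neighborhood is 011; the next row has 0 there.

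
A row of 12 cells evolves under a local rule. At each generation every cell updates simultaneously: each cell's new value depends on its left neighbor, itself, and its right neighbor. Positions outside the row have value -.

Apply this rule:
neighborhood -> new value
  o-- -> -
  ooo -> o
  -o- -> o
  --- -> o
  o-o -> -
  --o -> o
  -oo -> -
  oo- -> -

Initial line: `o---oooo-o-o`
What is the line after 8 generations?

o-o--o--ooo-

generation 1: o-oo-oo--o-o
generation 2: o-------oo-o
generation 3: o-oooooo---o
generation 4: o--oooo--ooo
generation 5: o-o-oo--o-o-
generation 6: o-o----oo-o-
generation 7: o-o-ooo---o-
generation 8: o-o--o--ooo-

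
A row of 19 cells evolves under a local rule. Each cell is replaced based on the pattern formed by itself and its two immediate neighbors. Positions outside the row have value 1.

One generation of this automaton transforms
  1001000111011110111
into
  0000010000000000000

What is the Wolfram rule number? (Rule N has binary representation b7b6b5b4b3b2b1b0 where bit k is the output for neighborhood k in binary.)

1

position 8: 111 → 0  (bit 7 = 0)
position 0: 110 → 0  (bit 6 = 0)
position 10: 101 → 0  (bit 5 = 0)
position 1: 100 → 0  (bit 4 = 0)
position 7: 011 → 0  (bit 3 = 0)
position 3: 010 → 0  (bit 2 = 0)
position 2: 001 → 0  (bit 1 = 0)
position 5: 000 → 1  (bit 0 = 1)
bits b7..b0 = 00000001 = 1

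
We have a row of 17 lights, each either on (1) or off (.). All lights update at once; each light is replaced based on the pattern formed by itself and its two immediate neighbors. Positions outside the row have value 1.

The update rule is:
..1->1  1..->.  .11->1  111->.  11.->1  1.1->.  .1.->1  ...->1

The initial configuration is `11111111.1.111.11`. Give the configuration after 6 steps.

.1.1.111.1.1.1.1.

step 1: .......1.1.1.1.1.
step 2: .1111111.1.1.1.1.
step 3: .1.....1.1.1.1.1.
step 4: .1.11111.1.1.1.1.
step 5: .1.1...1.1.1.1.1.
step 6: .1.1.111.1.1.1.1.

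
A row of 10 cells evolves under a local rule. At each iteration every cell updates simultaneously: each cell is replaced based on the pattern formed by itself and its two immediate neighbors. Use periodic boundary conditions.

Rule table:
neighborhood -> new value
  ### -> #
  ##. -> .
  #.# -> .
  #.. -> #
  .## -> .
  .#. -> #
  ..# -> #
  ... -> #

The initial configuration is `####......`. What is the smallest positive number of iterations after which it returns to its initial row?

4

.##.######
.....####.
#####.##.#
####......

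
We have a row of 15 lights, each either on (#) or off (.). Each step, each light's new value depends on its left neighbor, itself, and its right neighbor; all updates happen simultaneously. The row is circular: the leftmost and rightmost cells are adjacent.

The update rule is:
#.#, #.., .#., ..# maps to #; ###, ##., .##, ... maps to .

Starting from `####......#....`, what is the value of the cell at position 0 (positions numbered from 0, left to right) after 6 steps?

....#....###..#
#..###..#...###
.##...####.#...
#..#.#....###..
#######..#...##
.......####.#..
position 0 holds .

.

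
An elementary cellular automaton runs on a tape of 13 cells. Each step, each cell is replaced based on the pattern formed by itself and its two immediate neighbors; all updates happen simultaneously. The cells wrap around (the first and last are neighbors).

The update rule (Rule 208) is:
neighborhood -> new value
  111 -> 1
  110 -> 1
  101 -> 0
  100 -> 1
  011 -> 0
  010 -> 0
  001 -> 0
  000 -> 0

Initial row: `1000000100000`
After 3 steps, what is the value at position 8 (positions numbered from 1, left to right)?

0

0100000010000
0010000001000
0001000000100
position 8 holds 0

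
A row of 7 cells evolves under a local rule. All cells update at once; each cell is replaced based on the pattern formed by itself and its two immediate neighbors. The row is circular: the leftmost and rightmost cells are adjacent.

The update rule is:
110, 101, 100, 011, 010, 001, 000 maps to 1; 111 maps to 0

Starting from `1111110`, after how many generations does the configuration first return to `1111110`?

generation 1: 1000011
generation 2: 1111110

2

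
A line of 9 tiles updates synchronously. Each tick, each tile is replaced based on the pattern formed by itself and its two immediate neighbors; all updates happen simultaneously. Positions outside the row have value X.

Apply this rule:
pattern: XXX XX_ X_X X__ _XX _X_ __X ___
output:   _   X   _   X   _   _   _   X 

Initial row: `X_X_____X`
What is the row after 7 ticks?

X__XXX___

X__XXXX__
XX____XX_
_XXXX__X_
____XX___
XXX__XXX_
__XX___X_
X__XXX___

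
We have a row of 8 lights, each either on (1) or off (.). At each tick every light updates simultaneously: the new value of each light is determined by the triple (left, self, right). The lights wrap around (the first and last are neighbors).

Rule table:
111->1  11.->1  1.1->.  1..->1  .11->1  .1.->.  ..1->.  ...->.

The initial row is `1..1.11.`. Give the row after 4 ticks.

11...111

.1...11.
..1..111
1..1.111
11...111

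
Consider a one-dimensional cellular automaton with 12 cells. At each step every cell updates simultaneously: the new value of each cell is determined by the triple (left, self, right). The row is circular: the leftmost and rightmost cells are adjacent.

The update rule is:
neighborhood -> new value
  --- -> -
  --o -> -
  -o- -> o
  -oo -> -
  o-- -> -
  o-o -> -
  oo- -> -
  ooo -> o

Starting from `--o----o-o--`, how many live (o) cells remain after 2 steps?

--o----o-o--  (fixed point — unchanged through step 2)
count of o: 3

3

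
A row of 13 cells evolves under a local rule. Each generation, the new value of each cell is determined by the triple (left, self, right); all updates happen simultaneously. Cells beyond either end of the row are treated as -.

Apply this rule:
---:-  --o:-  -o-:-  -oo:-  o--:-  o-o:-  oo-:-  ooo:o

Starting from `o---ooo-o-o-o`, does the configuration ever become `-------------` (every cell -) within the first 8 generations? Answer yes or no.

yes

-----o-------
-------------
all cells are - at generation 2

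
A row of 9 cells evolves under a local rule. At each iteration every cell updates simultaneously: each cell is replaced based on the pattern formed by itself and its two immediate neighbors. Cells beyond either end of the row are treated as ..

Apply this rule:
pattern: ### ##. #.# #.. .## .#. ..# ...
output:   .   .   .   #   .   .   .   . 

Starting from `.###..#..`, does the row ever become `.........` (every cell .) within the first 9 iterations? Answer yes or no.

yes

....#..#.
.....#..#
......#..
.......#.
........#
.........
all cells are . at iteration 6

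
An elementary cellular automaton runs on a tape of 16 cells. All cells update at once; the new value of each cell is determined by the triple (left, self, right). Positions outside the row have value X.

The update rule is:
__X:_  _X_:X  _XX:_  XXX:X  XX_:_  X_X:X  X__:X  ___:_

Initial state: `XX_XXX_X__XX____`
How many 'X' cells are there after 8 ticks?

13

X_X_X_XXX___X___
_XXXXX_X_X__XX__
X_XXX_XXXXX___X_
_X_X_X_XXX_X__XX
XXXXXXX_X_XXX__X
XXXXXX_XXX_X_X__
XXXXX_X_X_XXXXX_
XXXX_XXXXX_XXX_X
count of X: 13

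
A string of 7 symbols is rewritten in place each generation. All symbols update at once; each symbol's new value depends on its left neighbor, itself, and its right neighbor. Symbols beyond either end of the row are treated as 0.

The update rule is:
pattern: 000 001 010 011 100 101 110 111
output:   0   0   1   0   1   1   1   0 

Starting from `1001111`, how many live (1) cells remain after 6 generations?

1

generation 1: 1100001
generation 2: 0110001
generation 3: 0011001
generation 4: 0001101
generation 5: 0000111
generation 6: 0000001
count of 1: 1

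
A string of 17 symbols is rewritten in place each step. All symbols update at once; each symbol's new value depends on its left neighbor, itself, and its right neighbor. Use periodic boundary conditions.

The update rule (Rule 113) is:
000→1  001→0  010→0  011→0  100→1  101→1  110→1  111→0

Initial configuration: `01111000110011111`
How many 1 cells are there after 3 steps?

10001110011000001
11100011001111100
00111001100000110
count of 1: 7

7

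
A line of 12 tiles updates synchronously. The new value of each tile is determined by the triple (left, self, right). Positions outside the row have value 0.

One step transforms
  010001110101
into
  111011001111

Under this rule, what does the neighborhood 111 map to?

0

At position 6 the neighborhood is 111; the next row has 0 there.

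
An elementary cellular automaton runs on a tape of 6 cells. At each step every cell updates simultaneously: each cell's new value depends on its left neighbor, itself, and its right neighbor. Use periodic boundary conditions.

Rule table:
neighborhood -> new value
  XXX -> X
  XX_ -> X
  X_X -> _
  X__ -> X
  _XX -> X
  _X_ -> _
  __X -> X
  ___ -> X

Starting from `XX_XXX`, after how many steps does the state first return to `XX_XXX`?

step 1: XX_XXX

1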